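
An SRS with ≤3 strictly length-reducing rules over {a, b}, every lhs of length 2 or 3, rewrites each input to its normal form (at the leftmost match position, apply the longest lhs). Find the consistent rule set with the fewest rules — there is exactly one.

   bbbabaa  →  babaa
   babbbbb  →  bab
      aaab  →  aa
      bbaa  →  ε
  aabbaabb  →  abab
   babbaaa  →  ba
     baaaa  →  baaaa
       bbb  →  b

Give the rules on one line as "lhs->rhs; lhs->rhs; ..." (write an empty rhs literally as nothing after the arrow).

  | bbbabaa => babaa
  | babbbbb => babbb => bab
  | aaab => aa
  | bbaa => bba => bb => ε

aab->a; bb->; bba->bb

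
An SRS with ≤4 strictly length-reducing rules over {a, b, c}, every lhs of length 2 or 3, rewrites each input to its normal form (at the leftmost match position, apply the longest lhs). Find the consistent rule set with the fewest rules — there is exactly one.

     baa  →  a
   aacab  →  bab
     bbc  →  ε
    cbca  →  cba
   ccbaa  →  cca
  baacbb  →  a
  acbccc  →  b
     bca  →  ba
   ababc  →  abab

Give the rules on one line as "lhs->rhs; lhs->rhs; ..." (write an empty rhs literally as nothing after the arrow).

  | baa => bb => a
  | aacab => bcab => bab
  | bbc => ac => ε
  | cbca => cba

aa->b; ac->; bb->a; bc->b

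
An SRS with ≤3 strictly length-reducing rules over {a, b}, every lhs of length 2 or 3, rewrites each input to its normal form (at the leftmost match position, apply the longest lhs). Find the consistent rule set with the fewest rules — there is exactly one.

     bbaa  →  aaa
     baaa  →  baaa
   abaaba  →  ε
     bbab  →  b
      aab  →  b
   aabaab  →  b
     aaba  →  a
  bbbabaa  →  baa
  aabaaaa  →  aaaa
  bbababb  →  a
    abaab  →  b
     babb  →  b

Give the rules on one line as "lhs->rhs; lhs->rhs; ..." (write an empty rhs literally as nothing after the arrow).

  | bbaa => aaa
  | baaa
  | abaaba => aba => ε
  | bbab => aab => ab => b

ab->b; aba->; bb->a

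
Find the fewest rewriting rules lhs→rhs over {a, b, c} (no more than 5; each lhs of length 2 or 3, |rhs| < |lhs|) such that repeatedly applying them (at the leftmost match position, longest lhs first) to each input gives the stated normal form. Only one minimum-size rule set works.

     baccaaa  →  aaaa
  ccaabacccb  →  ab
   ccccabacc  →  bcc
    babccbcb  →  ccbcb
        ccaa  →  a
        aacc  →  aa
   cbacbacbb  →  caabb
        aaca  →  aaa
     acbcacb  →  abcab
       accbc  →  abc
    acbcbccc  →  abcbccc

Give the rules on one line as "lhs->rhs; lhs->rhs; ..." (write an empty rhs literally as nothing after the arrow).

ac->a; ba->a; bab->; cca->b

  | baccaaa => accaaa => acaaa => aaaa
  | ccaabacccb => babacccb => acccb => accb => acb => ab
  | ccccabacc => ccbbacc => ccbacc => ccacc => bcc
  | babccbcb => ccbcb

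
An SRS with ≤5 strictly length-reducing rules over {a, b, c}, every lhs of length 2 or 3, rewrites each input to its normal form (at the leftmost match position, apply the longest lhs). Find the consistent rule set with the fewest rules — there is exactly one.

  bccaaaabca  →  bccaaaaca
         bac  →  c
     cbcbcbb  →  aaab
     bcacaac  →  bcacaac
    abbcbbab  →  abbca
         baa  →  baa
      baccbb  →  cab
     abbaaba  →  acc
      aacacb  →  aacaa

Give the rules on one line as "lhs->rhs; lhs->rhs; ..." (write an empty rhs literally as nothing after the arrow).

aba->cc; abc->ac; bac->c; cb->a

  | bccaaaabca => bccaaaaca
  | bac => c
  | cbcbcbb => acbcbb => aacbb => aaab
  | bcacaac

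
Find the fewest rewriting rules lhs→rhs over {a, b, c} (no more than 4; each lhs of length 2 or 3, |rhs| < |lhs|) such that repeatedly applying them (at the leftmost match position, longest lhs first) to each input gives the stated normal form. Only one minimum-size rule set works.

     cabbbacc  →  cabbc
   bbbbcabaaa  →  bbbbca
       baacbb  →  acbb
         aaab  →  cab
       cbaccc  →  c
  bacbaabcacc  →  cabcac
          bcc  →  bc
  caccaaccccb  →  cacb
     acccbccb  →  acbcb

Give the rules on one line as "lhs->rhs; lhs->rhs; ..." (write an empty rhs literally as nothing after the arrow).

aa->c; ba->; cc->c

  | cabbbacc => cabbcc => cabbc
  | bbbbcabaaa => bbbbcaaa => bbbbcca => bbbbca
  | baacbb => acbb
  | aaab => cab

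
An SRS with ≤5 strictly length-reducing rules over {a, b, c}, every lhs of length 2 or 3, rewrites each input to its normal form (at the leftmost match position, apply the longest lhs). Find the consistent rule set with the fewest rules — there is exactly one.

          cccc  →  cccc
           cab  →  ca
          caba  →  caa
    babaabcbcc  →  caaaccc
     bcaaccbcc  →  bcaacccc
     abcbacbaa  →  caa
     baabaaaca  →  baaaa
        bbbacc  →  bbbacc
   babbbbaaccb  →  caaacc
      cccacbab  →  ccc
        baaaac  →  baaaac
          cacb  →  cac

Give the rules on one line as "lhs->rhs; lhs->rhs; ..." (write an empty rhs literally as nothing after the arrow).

ab->a; aca->; bab->ca; cb->c

  | cccc
  | cab => ca
  | caba => caa
  | babaabcbcc => caaabcbcc => caaacbcc => caaaccc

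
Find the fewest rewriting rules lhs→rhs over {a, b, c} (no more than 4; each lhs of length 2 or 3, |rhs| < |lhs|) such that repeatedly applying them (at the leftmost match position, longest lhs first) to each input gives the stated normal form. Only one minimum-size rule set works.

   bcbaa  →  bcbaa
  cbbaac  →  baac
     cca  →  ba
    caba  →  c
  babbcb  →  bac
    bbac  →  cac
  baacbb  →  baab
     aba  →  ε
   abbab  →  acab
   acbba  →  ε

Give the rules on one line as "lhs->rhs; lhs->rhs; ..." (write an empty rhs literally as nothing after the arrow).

  | bcbaa
  | cbbaac => ccaac => baac
  | cca => ba
  | caba => c

aba->; bb->c; cc->b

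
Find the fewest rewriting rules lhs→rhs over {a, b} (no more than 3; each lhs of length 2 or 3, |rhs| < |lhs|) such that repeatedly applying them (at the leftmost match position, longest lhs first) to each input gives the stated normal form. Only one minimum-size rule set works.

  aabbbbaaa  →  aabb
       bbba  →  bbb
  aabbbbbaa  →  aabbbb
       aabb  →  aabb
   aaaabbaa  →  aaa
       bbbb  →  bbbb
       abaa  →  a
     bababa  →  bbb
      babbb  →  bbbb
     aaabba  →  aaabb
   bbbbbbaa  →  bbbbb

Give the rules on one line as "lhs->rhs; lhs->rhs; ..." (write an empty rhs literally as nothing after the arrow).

aba->; ba->b; baa->a

  | aabbbbaaa => aabbbaa => aabba => aabb
  | bbba => bbb
  | aabbbbbaa => aabbbba => aabbbb
  | aabb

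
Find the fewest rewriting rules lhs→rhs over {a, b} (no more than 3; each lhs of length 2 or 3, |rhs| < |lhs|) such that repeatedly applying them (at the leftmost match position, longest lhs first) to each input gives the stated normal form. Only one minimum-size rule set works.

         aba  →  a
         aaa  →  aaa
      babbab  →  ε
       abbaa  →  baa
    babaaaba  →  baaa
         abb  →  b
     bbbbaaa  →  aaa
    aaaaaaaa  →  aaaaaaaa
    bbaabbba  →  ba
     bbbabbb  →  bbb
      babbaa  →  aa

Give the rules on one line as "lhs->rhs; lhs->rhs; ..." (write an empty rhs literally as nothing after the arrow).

  | aba => a
  | aaa
  | babbab => bbab => ab => ε
  | abbaa => baa

ab->; bba->a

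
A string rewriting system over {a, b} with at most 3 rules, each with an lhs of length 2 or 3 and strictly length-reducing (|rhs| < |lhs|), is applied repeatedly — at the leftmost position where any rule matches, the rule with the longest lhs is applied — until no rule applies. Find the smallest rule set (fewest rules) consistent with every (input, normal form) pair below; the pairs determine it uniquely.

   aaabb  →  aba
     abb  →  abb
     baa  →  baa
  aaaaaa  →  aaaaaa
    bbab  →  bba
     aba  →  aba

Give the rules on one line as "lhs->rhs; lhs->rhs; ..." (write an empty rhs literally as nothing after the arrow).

aab->ba; bab->ba

  | aaabb => abab => aba
  | abb
  | baa
  | aaaaaa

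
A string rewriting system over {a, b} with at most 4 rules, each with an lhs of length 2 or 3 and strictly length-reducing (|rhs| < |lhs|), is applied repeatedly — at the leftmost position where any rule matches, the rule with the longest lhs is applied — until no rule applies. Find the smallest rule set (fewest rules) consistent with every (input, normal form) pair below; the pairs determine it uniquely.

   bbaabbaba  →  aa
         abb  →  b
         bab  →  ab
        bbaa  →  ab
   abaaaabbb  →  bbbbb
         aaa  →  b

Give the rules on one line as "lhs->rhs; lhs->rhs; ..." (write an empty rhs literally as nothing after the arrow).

aaa->b; abb->b; ba->a; baa->ab

  | bbaabbaba => babbbaba => abbbaba => bbaba => baba => aba => aa
  | abb => b
  | bab => ab
  | bbaa => bab => ab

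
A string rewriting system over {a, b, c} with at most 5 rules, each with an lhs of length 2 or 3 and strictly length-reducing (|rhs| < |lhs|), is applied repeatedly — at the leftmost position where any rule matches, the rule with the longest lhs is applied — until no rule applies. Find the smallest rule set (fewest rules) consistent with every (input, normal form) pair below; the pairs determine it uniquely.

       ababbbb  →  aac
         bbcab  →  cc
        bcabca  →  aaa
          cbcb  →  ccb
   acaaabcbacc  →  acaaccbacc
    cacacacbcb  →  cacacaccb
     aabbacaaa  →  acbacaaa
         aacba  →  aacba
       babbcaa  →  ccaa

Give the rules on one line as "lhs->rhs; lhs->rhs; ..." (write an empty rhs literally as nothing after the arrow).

  | ababbbb => cabbbb => ccbbb => cccc => aac
  | bbcab => bcab => cab => cc
  | bcabca => cabca => ccca => aaa
  | cbcb => ccb

ab->c; bbb->cc; bc->c; ccc->aa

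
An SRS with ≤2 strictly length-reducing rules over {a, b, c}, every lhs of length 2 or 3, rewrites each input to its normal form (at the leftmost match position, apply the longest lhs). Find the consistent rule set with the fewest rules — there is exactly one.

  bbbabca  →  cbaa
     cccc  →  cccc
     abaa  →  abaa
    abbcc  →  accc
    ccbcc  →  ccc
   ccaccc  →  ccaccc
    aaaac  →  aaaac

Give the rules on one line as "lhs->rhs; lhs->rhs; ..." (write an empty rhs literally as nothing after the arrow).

bb->c; bc->

  | bbbabca => cbabca => cbaa
  | cccc
  | abaa
  | abbcc => accc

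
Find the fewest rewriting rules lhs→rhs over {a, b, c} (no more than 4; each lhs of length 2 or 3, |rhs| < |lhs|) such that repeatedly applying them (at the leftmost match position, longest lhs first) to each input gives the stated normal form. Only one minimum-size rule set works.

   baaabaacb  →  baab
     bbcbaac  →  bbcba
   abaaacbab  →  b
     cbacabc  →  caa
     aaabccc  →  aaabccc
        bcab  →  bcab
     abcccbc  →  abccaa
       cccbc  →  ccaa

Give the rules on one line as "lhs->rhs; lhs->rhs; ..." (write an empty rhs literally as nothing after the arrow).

ac->; bab->cb; cbc->aa

  | baaabaacb => baaabab => baaacb => baab
  | bbcbaac => bbcba
  | abaaacbab => abaabab => abaacb => abab => acb => b
  | cbacabc => cbabc => ccbc => caa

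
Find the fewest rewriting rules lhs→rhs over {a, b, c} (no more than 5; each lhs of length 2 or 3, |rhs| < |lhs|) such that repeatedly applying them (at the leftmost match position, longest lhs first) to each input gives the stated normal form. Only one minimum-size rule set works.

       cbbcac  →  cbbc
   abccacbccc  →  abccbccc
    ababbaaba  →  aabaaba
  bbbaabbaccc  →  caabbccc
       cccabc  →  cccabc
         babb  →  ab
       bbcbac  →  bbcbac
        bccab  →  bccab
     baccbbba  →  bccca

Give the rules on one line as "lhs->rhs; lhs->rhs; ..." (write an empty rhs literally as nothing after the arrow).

  | cbbcac => cbbc
  | abccacbccc => abccbccc
  | ababbaaba => aabaaba
  | bbbaabbaccc => caabbaccc => caabbccc

acc->cc; bab->a; bbb->c; cac->c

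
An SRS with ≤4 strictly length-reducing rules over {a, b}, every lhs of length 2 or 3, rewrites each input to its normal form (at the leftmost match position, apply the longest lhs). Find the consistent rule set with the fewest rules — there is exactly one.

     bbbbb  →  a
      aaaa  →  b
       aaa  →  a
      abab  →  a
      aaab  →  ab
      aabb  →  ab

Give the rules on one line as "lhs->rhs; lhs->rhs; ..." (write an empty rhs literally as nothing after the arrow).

  | bbbbb => abbb => aab => bb => a
  | aaaa => baa => aa => b
  | aaa => ba => a
  | abab => aab => bb => a

aa->b; ba->a; bb->a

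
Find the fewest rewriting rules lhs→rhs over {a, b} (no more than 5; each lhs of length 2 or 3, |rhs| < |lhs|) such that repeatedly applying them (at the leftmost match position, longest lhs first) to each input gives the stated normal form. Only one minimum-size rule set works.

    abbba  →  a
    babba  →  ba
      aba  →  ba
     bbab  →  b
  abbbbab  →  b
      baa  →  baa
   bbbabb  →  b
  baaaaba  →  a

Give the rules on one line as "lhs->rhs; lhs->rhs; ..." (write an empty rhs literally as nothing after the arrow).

ab->b; bab->; bb->b; bba->a

  | abbba => bbba => bba => a
  | babba => ba
  | aba => ba
  | bbab => ab => b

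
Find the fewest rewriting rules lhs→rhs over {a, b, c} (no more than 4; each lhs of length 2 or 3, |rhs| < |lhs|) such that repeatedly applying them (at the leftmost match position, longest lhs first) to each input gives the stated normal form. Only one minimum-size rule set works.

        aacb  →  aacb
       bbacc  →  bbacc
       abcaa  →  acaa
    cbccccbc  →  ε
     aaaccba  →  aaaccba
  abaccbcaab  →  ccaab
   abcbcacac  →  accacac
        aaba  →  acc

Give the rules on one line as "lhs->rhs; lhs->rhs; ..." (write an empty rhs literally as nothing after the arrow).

aba->cc; bc->c; ccc->

  | aacb
  | bbacc
  | abcaa => acaa
  | cbccccbc => cccccbc => ccbc => ccc => ε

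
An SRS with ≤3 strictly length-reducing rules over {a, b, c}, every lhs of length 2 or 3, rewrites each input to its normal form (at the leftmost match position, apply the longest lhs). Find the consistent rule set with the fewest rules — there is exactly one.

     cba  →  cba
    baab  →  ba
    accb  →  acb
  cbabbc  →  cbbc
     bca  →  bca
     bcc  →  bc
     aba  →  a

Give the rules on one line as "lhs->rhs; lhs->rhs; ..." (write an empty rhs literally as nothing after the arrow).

ab->; cc->c

  | cba
  | baab => ba
  | accb => acb
  | cbabbc => cbbc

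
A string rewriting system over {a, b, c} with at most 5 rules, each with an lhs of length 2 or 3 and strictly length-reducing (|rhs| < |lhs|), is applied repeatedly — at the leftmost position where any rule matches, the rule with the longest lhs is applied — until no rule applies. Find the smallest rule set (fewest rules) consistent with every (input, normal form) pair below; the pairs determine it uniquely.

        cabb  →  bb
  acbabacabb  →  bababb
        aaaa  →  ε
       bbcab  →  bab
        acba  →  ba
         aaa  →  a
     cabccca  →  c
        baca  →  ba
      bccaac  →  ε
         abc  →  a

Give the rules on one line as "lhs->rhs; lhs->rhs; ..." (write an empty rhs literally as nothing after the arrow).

aa->; ac->; bc->; ca->

  | cabb => bb
  | acbabacabb => babacabb => bababb
  | aaaa => aa => ε
  | bbcab => bab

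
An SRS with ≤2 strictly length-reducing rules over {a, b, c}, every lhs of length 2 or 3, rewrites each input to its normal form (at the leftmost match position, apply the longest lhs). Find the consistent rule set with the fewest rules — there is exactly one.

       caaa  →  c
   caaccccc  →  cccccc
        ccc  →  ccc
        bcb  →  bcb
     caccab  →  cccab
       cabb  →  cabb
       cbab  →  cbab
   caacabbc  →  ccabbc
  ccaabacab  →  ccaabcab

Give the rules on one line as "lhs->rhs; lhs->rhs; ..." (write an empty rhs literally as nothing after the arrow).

  | caaa => c
  | caaccccc => caccccc => cccccc
  | ccc
  | bcb

aaa->; ac->c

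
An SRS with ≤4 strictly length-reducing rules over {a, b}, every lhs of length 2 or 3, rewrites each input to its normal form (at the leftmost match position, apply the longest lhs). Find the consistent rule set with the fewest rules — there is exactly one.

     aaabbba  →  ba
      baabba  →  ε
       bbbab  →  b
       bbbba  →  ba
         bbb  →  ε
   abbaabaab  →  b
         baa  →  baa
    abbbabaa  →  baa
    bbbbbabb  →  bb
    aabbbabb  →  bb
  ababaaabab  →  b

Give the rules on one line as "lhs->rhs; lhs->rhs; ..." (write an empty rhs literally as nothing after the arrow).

  | aaabbba => aabba => aba => ba
  | baabba => baba => bba => ab => ε
  | bbbab => abab => bab => b
  | bbbba => abba => ba

ab->; aba->ba; bba->ab; bbb->ab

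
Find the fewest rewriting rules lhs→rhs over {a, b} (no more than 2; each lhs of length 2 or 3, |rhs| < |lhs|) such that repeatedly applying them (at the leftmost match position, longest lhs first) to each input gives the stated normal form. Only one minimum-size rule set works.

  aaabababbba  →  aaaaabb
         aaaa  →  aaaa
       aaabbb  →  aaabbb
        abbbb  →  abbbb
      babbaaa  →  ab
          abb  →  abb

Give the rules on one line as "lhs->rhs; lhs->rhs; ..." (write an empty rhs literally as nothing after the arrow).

  | aaabababbba => aaabbabbba => aaaabbbba => aaaabbab => aaaaabb
  | aaaa
  | aaabbb
  | abbbb

ba->b; bba->ab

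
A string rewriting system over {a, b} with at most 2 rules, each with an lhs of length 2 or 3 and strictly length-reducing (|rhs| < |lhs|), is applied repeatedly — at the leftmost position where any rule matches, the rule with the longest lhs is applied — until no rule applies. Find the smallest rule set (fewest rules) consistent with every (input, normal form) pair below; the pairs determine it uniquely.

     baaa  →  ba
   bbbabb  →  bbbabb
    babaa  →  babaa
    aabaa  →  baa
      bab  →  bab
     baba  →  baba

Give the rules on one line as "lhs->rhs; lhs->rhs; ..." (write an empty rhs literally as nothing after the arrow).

  | baaa => ba
  | bbbabb
  | babaa
  | aabaa => baa

aaa->a; aab->b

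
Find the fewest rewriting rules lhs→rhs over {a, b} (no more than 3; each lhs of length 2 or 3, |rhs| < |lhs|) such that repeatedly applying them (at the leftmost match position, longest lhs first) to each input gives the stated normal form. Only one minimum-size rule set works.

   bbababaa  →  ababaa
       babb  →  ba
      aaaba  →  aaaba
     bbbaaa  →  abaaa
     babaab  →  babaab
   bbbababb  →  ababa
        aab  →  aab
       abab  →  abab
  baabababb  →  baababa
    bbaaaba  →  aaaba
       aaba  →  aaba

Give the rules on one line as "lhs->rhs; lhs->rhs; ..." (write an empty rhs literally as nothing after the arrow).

bb->; bbb->ab

  | bbababaa => ababaa
  | babb => ba
  | aaaba
  | bbbaaa => abaaa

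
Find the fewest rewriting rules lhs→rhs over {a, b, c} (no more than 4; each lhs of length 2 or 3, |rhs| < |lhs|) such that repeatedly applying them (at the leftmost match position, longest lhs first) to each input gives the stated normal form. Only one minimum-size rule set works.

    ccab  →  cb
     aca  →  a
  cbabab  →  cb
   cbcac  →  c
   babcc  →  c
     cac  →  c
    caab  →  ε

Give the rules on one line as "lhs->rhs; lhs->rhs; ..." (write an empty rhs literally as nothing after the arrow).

  | ccab => cb
  | aca => a
  | cbabab => cbab => cb
  | cbcac => cac => c

ab->; bc->; ca->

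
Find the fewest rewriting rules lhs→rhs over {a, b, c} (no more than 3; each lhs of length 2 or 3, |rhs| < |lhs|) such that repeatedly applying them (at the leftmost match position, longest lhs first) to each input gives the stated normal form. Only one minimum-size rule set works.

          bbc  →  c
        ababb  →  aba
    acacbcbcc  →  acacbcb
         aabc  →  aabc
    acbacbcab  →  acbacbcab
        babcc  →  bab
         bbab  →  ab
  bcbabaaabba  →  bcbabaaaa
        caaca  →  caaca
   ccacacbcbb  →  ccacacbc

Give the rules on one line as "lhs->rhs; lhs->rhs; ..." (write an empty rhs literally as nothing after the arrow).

bb->; bcc->b

  | bbc => c
  | ababb => aba
  | acacbcbcc => acacbcb
  | aabc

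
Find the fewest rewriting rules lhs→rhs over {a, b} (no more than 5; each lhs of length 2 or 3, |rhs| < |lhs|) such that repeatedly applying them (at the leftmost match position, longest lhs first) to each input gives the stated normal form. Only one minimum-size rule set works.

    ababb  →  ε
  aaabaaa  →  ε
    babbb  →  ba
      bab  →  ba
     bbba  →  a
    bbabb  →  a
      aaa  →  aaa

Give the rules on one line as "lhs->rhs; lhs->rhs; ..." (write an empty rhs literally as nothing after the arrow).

ab->a; aba->bb; bb->; bbb->bb

  | ababb => bbbb => bbb => bb => ε
  | aaabaaa => aabbaa => aabaa => abba => aba => bb => ε
  | babbb => babb => bab => ba
  | bab => ba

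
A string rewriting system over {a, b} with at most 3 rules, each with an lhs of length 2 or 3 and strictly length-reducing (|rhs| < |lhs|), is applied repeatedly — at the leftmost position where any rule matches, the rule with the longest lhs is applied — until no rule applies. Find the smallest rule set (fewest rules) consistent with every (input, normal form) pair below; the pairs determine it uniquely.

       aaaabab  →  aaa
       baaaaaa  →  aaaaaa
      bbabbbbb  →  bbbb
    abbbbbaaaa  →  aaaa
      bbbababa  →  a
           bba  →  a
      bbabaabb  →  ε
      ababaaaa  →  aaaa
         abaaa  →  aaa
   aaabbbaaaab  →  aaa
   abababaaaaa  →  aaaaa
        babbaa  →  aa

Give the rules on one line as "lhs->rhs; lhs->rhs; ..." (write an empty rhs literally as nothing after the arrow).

  | aaaabab => aaaab => aaa
  | baaaaaa => aaaaaa
  | bbabbbbb => babbbbb => abbbbb => bbbb
  | abbbbbaaaa => bbbbaaaa => bbbaaaa => bbaaaa => baaaa => aaaa

ab->; ba->a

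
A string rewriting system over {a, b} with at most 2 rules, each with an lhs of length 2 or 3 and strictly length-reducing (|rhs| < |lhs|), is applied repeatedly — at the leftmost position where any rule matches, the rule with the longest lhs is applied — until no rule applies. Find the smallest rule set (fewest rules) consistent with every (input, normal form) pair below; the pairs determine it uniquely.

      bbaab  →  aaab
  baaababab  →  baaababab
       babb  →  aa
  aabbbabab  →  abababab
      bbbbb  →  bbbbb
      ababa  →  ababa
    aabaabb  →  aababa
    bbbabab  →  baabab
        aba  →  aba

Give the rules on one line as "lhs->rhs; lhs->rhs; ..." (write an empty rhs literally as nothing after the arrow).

  | bbaab => aaab
  | baaababab
  | babb => bba => aa
  | aabbbabab => abababab

abb->ba; bba->aa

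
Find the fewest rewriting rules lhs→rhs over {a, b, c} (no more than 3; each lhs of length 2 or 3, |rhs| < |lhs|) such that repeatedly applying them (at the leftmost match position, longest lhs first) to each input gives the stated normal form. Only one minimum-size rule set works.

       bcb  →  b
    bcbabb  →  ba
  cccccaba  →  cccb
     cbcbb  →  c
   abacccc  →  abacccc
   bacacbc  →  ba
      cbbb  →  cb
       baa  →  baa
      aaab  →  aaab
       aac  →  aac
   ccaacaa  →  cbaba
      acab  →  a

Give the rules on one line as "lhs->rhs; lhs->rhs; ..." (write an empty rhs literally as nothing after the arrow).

bb->; bc->; ca->b

  | bcb => b
  | bcbabb => babb => ba
  | cccccaba => ccccbba => cccca => cccb
  | cbcbb => cbb => c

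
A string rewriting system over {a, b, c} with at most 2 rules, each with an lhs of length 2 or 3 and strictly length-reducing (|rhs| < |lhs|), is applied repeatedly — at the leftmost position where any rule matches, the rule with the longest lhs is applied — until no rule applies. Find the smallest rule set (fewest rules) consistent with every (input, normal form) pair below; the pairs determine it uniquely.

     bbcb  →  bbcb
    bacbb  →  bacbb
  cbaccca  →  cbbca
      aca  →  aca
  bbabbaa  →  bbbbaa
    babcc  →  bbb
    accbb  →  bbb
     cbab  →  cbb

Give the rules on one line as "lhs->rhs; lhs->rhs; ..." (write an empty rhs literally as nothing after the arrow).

ab->b; cc->b

  | bbcb
  | bacbb
  | cbaccca => cbabca => cbbca
  | aca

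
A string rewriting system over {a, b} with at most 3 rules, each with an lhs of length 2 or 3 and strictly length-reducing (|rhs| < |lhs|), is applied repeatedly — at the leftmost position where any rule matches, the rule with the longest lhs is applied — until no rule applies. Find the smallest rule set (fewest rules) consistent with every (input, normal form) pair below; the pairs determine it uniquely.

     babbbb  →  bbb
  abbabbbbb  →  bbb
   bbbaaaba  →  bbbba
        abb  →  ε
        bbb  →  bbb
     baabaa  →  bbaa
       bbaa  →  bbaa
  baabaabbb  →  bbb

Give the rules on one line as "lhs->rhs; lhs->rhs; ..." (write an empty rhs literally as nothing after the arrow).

  | babbbb => bbb
  | abbabbbbb => abbbbb => bbb
  | bbbaaaba => bbbaaba => bbbaba => bbbba
  | abb => ε

ab->b; abb->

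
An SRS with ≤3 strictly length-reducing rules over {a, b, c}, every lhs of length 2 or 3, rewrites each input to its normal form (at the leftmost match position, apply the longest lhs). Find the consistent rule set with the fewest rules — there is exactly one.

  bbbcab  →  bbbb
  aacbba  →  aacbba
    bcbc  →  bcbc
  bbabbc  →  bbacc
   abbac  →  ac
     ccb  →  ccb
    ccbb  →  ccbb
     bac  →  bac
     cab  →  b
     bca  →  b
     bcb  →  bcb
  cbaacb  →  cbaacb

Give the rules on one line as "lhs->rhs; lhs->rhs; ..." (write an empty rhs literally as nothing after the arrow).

  | bbbcab => bbbb
  | aacbba
  | bcbc
  | bbabbc => bbacc

abb->ac; ca->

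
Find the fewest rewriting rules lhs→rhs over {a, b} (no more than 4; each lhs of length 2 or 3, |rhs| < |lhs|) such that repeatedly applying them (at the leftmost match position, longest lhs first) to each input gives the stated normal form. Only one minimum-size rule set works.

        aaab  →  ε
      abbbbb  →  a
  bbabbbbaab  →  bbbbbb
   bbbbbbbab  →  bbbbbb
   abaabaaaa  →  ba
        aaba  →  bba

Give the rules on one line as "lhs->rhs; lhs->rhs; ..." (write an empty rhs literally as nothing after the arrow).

aa->b; ab->a; aba->; bab->

  | aaab => bab => ε
  | abbbbb => abbbb => abbb => abb => ab => a
  | bbabbbbaab => bbbbaab => bbbbbb
  | bbbbbbbab => bbbbbb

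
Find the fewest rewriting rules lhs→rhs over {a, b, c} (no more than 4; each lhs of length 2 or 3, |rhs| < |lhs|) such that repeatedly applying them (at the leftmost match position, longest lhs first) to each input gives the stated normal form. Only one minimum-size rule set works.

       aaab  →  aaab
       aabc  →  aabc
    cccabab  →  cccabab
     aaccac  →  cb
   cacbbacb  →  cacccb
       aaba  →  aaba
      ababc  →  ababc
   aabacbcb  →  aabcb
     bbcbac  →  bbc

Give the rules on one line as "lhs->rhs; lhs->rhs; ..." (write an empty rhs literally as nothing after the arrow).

aac->cb; bac->; bba->c; cbc->a

  | aaab
  | aabc
  | cccabab
  | aaccac => cbcac => aac => cb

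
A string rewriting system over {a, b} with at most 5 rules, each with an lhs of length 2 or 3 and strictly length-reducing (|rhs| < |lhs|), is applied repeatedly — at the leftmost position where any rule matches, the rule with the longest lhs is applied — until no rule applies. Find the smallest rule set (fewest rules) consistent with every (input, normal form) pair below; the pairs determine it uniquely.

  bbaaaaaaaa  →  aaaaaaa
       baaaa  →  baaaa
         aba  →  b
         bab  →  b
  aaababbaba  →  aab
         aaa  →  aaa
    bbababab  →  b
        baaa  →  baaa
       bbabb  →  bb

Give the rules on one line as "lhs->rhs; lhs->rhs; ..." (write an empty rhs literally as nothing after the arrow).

  | bbaaaaaaaa => aaaaaaa
  | baaaa
  | aba => b
  | bab => b

aba->b; bab->b; bba->; bbb->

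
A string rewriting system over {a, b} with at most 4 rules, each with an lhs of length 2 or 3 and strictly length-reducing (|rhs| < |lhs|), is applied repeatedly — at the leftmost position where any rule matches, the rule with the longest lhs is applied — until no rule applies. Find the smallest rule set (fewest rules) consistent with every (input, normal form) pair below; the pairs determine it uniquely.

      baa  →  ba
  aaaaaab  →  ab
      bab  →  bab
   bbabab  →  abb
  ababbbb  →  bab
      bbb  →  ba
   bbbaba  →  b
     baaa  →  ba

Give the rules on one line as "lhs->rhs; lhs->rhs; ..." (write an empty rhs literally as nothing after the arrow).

aa->a; aba->; bba->ab; bbb->ba

  | baa => ba
  | aaaaaab => aaaaab => aaaab => aaab => aab => ab
  | bab
  | bbabab => abbab => aabb => abb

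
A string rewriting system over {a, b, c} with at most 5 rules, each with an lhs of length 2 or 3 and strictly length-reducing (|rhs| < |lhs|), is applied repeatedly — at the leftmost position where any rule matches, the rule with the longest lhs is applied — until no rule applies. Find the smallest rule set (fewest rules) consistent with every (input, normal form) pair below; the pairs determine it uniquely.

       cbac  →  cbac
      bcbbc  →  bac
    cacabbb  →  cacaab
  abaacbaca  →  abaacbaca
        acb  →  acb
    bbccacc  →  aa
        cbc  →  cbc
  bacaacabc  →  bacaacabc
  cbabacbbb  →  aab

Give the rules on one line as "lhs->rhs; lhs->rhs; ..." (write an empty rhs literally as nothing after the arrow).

  | cbac
  | bcbbc => bac
  | cacabbb => cacaab
  | abaacbaca

bab->c; bb->a; cbb->a; cc->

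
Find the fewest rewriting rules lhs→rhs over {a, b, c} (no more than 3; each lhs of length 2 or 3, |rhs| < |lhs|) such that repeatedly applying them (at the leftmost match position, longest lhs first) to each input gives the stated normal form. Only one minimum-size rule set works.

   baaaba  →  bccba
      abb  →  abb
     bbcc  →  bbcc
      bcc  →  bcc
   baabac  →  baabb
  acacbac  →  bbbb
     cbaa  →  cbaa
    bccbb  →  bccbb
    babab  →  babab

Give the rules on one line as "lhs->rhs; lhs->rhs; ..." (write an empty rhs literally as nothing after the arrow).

aaa->cc; ac->b

  | baaaba => bccba
  | abb
  | bbcc
  | bcc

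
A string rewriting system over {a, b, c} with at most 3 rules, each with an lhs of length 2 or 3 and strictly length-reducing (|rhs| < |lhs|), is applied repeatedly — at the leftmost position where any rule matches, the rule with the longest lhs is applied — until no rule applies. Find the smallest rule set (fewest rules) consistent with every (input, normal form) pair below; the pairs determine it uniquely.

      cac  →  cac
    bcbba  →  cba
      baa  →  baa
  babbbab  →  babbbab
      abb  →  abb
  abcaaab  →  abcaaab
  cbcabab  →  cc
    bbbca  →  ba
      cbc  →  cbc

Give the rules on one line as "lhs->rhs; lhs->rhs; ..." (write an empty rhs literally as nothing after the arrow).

aba->; bbc->; bcb->c

  | cac
  | bcbba => cba
  | baa
  | babbbab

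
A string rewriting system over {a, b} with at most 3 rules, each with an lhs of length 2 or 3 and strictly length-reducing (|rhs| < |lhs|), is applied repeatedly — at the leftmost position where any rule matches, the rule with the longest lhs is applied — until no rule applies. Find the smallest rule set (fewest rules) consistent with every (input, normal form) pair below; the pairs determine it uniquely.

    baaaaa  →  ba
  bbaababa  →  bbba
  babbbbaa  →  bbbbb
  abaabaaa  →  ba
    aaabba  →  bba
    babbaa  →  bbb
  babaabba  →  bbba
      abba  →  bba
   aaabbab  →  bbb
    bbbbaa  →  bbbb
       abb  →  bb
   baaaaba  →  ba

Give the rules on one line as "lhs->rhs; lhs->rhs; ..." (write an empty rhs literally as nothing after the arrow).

  | baaaaa => baaa => ba
  | bbaababa => bbaba => bbba
  | babbbbaa => bbbbbaa => bbbbb
  | abaabaaa => baabaaa => baaa => ba

aa->; aab->; ab->b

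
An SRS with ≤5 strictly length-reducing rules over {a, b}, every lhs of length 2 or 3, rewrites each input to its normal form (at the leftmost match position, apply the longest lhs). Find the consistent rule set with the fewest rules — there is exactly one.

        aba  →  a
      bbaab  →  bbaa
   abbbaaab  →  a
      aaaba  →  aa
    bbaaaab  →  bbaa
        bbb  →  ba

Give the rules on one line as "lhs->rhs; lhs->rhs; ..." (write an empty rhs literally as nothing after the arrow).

  | aba => ab => a
  | bbaab => bbaa
  | abbbaaab => abbaaab => abaaab => abaab => abab => abb => ab => a
  | aaaba => aaba => aab => aa

aaa->aa; ab->a; aba->ab; bbb->ba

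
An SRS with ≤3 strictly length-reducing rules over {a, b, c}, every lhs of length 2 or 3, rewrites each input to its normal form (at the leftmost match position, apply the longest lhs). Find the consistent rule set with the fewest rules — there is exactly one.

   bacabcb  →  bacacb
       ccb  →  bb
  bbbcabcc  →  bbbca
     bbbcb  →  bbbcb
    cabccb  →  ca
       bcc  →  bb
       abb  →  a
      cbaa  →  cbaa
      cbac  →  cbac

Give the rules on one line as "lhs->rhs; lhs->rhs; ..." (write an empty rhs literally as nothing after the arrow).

ab->a; cc->b

  | bacabcb => bacacb
  | ccb => bb
  | bbbcabcc => bbbcacc => bbbcab => bbbca
  | bbbcb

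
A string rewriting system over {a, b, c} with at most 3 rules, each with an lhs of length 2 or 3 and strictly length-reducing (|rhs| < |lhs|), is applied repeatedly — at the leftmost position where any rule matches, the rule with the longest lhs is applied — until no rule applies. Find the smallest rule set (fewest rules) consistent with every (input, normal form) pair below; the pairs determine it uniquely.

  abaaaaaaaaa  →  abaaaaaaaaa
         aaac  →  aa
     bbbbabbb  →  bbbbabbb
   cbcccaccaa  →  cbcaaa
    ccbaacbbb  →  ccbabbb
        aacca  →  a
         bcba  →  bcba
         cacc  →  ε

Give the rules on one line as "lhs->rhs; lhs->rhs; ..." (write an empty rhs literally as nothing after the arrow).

  | abaaaaaaaaa
  | aaac => aa
  | bbbbabbb
  | cbcccaccaa => cbccacaa => cbcaaa

ac->; cac->a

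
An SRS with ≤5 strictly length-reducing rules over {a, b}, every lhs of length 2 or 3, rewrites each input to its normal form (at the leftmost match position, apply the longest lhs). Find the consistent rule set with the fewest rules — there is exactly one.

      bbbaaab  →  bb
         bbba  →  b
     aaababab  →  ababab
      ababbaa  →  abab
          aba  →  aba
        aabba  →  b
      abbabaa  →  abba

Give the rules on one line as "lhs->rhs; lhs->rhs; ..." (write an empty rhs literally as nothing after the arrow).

aa->b; aaa->a; baa->; bbb->a

  | bbbaaab => aaaab => aab => bb
  | bbba => aa => b
  | aaababab => ababab
  | ababbaa => abab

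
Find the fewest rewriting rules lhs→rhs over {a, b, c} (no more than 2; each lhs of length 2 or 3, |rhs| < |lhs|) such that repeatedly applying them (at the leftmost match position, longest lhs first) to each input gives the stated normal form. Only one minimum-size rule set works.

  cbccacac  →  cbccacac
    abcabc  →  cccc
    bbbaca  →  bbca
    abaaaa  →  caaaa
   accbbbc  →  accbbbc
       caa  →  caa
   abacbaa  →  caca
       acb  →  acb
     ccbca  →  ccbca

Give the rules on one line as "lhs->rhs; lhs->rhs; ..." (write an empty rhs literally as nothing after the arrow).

ab->c; ba->

  | cbccacac
  | abcabc => ccabc => cccc
  | bbbaca => bbca
  | abaaaa => caaaa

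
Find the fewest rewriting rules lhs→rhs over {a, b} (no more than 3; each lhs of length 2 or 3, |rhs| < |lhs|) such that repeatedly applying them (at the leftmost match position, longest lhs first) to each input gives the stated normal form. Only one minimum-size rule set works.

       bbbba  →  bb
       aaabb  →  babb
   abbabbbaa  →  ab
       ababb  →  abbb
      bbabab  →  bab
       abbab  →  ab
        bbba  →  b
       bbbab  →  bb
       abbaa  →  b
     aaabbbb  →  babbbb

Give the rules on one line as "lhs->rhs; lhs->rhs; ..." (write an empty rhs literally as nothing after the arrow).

  | bbbba => bb
  | aaabb => babb
  | abbabbbaa => abbbaa => aba => ab
  | ababb => abbb

aa->b; aba->ab; bba->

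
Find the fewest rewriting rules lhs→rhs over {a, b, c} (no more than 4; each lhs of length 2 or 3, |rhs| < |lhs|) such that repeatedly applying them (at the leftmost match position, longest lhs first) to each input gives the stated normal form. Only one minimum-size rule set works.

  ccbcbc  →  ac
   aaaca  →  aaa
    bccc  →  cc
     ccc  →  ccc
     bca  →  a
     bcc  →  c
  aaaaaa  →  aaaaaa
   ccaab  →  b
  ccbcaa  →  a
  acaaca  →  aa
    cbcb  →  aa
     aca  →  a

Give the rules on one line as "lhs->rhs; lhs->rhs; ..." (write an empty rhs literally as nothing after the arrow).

bc->; ca->; cb->a

  | ccbcbc => cacbc => cbc => ac
  | aaaca => aaa
  | bccc => cc
  | ccc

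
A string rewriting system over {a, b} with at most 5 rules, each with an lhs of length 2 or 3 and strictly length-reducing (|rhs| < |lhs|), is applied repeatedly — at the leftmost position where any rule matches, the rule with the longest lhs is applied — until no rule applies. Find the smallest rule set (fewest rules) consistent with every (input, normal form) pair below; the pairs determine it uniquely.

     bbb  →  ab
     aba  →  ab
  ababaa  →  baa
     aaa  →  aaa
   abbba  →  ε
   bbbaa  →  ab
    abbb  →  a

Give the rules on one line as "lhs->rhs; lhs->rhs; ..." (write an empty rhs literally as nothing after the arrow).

  | bbb => ab
  | aba => ab
  | ababaa => abbaa => baa
  | aaa

aba->ab; abb->b; bb->a; bba->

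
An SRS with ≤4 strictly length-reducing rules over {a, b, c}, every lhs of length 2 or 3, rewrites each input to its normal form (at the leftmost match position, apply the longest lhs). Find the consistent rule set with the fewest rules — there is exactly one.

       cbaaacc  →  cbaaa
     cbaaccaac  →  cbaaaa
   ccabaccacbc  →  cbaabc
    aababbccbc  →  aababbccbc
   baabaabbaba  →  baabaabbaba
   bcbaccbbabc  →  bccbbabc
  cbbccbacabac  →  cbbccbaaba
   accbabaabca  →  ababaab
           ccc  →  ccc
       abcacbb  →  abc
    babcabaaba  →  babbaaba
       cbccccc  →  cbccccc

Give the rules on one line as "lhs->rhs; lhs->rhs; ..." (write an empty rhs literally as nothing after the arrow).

ac->a; bcb->bc; ca->

  | cbaaacc => cbaaac => cbaaa
  | cbaaccaac => cbaacaac => cbaaaac => cbaaaa
  | ccabaccacbc => cbaccacbc => cbacacbc => cbaacbc => cbaabc
  | aababbccbc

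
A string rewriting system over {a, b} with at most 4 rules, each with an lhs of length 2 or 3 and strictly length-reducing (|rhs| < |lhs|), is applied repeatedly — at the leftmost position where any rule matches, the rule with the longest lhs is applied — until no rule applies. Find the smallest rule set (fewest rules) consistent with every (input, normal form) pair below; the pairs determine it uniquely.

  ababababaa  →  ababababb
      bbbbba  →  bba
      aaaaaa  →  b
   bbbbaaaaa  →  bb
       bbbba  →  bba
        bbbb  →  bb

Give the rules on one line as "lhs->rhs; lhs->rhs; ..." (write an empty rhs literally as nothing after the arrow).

  | ababababaa => ababababb
  | bbbbba => bbbba => bbba => bba
  | aaaaaa => aaaaa => aaaa => aaa => aa => b
  | bbbbaaaaa => bbbaaaaa => bbaaaaa => bbaaaa => bbaaa => bbaa => bbb => bb

aa->b; aaa->aa; bbb->bb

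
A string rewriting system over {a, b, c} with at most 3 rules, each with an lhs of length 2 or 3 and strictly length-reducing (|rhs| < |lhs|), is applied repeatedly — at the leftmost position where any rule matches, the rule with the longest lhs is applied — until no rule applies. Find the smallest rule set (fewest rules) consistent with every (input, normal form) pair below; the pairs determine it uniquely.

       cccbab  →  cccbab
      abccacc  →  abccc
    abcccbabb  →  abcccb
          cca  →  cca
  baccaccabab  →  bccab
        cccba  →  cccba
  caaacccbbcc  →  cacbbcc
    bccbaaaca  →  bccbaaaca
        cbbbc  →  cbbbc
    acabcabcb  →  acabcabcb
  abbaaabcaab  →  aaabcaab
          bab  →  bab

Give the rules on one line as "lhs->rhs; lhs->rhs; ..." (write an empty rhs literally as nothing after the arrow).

  | cccbab
  | abccacc => abccc
  | abcccbabb => abcccb
  | cca

aba->a; abb->; acc->c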